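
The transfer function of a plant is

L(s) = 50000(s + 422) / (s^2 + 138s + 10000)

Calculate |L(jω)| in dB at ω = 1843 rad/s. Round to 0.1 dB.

28.9 dB

At s = jω = j1843:
zero (s+422): 422 + j1843 → |·| = √(422²+1843²) = √3574733 ≈ 1890.7, ∠ = arctan(1843/422) ≈ 77.10°
quadratic: (j1843)² + 138·j1843 + 10000 = -3386649 + j254334 → |·| ≈ 3.3962e+06, ∠ ≈ 175.71°
|L| = 50000 · 1890.7 / 3.3962e+06 ≈ 27.836
Gain = 20 log₁₀(27.836) ≈ 28.89 dB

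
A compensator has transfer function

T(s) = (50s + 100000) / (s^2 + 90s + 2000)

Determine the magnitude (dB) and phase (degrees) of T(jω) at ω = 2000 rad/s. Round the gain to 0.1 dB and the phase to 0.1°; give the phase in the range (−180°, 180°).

-29.0 dB, -132.4°

Substitute s = j2000:
Numerator: 50(j2000) + 100000 = 100000 + j100000
Denominator: (j2000)^2 + 90(j2000) + 2000 = -3998000 + j180000
|N| = √(100000² + 100000²) ≈ 1.4142e+05, ∠N ≈ 45.00°
|D| = √(3998000² + 180000²) ≈ 4.002e+06, ∠D ≈ 177.42°
|T| = 1.4142e+05 / 4.002e+06 ≈ 0.035337
Gain = 20 log₁₀(0.035337) ≈ -29.04 dB
∠T = 45.00° − 177.42° = -132.42°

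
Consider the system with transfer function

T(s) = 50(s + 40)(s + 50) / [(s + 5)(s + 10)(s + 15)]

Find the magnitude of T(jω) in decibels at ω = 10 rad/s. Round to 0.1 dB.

At s = jω = j10:
zero (s+40): 40 + j10 → |·| = √(40²+10²) = √1700 ≈ 41.231, ∠ = arctan(10/40) ≈ 14.04°
zero (s+50): 50 + j10 → |·| = √(50²+10²) = √2600 ≈ 50.99, ∠ = arctan(10/50) ≈ 11.31°
pole (s+5): 5 + j10 → |·| = √(5²+10²) = √125 ≈ 11.18, ∠ = arctan(10/5) ≈ 63.43°
pole (s+10): 10 + j10 → |·| = √(10²+10²) = √200 ≈ 14.142, ∠ = arctan(10/10) ≈ 45.00°
pole (s+15): 15 + j10 → |·| = √(15²+10²) = √325 ≈ 18.028, ∠ = arctan(10/15) ≈ 33.69°
|T| = 50 · 2102.4 / 2850.4 ≈ 36.879
Gain = 20 log₁₀(36.879) ≈ 31.34 dB

31.3 dB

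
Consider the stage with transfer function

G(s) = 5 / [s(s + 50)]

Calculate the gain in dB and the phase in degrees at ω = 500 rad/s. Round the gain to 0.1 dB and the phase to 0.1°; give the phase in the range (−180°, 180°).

At s = jω = j500:
pole (s+50): 50 + j500 → |·| = √(50²+500²) = √252500 ≈ 502.49, ∠ = arctan(500/50) ≈ 84.29°
pole at origin: |s| = 500, ∠ = 90.00° (in denominator)
|G| = 5 / 2.5124e+05 ≈ 1.9901e-05
Gain = 20 log₁₀(1.9901e-05) ≈ -94.02 dB
∠G = 0.00° − 174.29° = -174.29°

-94.0 dB, -174.3°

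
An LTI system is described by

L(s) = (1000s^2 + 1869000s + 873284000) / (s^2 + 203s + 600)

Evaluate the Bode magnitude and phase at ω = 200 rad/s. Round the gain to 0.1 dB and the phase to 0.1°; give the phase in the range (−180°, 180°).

84.2 dB, -110.0°

Substitute s = j200:
Numerator: 1000(j200)^2 + 1869000(j200) + 873284000 = 833284000 + j373800000
Denominator: (j200)^2 + 203(j200) + 600 = -39400 + j40600
|N| = √(833284000² + 373800000²) ≈ 9.1328e+08, ∠N ≈ 24.16°
|D| = √(39400² + 40600²) ≈ 56575, ∠D ≈ 134.14°
|L| = 9.1328e+08 / 56575 ≈ 16143
Gain = 20 log₁₀(16143) ≈ 84.16 dB
∠L = 24.16° − 134.14° = -109.98°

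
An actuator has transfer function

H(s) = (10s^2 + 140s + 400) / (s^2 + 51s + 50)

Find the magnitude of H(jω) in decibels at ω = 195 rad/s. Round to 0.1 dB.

19.7 dB

Substitute s = j195:
Numerator: 10(j195)^2 + 140(j195) + 400 = -379850 + j27300
Denominator: (j195)^2 + 51(j195) + 50 = -37975 + j9945
|N| = √(379850² + 27300²) ≈ 3.8083e+05, ∠N ≈ 175.89°
|D| = √(37975² + 9945²) ≈ 39256, ∠D ≈ 165.32°
|H| = 3.8083e+05 / 39256 ≈ 9.7012
Gain = 20 log₁₀(9.7012) ≈ 19.74 dB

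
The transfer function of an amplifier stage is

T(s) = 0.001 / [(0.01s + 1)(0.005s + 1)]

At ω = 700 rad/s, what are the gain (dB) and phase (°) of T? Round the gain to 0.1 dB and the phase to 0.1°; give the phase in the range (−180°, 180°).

-88.2 dB, -155.9°

At ω = 700 rad/s:
pole (1 + j700·0.01) = 1 + j7 → |·| ≈ 7.0711, ∠ ≈ 81.87°
pole (1 + j700·0.005) = 1 + j3.5 → |·| ≈ 3.6401, ∠ ≈ 74.05°
|T| = 0.001 · 1 / (7.0711 · 3.6401) ≈ 3.8851e-05
Gain = 20 log₁₀(3.8851e-05) ≈ -88.21 dB
∠T = (0°) − (81.87° + 74.05°) = -155.92°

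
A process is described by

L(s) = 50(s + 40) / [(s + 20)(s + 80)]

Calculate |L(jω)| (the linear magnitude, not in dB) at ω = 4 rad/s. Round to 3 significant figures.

At s = jω = j4:
zero (s+40): 40 + j4 → |·| = √(40²+4²) = √1616 ≈ 40.2, ∠ = arctan(4/40) ≈ 5.71°
pole (s+20): 20 + j4 → |·| = √(20²+4²) = √416 ≈ 20.396, ∠ = arctan(4/20) ≈ 11.31°
pole (s+80): 80 + j4 → |·| = √(80²+4²) = √6416 ≈ 80.1, ∠ = arctan(4/80) ≈ 2.86°
|L| = 50 · 40.2 / 1633.7 ≈ 1.2303

1.23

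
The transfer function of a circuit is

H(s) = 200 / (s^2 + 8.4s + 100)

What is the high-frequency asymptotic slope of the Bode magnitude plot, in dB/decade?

-40 dB/decade

Each pole contributes −20 dB/decade at high frequency; each zero contributes +20 dB/decade.
Net: 0 zero(s) − 2 pole(s) → -40 dB/decade.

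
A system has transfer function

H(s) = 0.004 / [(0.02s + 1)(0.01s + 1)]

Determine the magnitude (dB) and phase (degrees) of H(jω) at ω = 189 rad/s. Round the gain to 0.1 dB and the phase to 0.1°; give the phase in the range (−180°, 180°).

-66.4 dB, -137.3°

At ω = 189 rad/s:
pole (1 + j189·0.02) = 1 + j3.78 → |·| ≈ 3.91, ∠ ≈ 75.18°
pole (1 + j189·0.01) = 1 + j1.89 → |·| ≈ 2.1382, ∠ ≈ 62.12°
|H| = 0.004 · 1 / (3.91 · 2.1382) ≈ 0.00047845
Gain = 20 log₁₀(0.00047845) ≈ -66.40 dB
∠H = (0°) − (75.18° + 62.12°) = -137.30°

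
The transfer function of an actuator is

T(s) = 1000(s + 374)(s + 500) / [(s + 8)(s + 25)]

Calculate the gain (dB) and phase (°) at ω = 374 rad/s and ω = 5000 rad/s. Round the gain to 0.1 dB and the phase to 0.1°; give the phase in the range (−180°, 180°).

ω = 374: 67.4 dB, -93.2°; ω = 5000: 60.1 dB, -9.6°

At s = jω = j374:
zero (s+374): 374 + j374 → |·| = √(374²+374²) = √279752 ≈ 528.92, ∠ = arctan(374/374) ≈ 45.00°
zero (s+500): 500 + j374 → |·| = √(500²+374²) = √389876 ≈ 624.4, ∠ = arctan(374/500) ≈ 36.80°
pole (s+8): 8 + j374 → |·| = √(8²+374²) = √139940 ≈ 374.09, ∠ = arctan(374/8) ≈ 88.77°
pole (s+25): 25 + j374 → |·| = √(25²+374²) = √140501 ≈ 374.83, ∠ = arctan(374/25) ≈ 86.18°
|T| = 1000 · 3.3026e+05 / 1.4022e+05 ≈ 2355.3
Gain = 20 log₁₀(2355.3) ≈ 67.44 dB
∠T = 81.80° − 174.95° = -93.15°

At s = jω = j5000:
zero (s+374): 374 + j5000 → |·| = √(374²+5000²) = √25139876 ≈ 5014, ∠ = arctan(5000/374) ≈ 85.72°
zero (s+500): 500 + j5000 → |·| = √(500²+5000²) = √25250000 ≈ 5024.9, ∠ = arctan(5000/500) ≈ 84.29°
pole (s+8): 8 + j5000 → |·| = √(8²+5000²) = √25000064 ≈ 5000, ∠ = arctan(5000/8) ≈ 89.91°
pole (s+25): 25 + j5000 → |·| = √(25²+5000²) = √25000625 ≈ 5000.1, ∠ = arctan(5000/25) ≈ 89.71°
|T| = 1000 · 2.5195e+07 / 2.5e+07 ≈ 1007.8
Gain = 20 log₁₀(1007.8) ≈ 60.07 dB
∠T = 170.01° − 179.62° = -9.61°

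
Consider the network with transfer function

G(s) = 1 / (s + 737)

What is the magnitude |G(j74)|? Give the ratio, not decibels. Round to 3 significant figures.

0.00135

Substitute s = j74:
Numerator: 1 = 1 + j0
Denominator: (j74) + 737 = 737 + j74
|N| = √(1² + 0²) ≈ 1, ∠N ≈ 0.00°
|D| = √(737² + 74²) ≈ 740.71, ∠D ≈ 5.73°
|G| = 1 / 740.71 ≈ 0.0013501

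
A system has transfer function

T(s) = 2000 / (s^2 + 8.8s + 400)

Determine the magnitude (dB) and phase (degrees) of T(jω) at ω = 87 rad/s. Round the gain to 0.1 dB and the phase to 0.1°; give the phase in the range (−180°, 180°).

At s = jω = j87:
quadratic: (j87)² + 8.8·j87 + 400 = -7169 + j765.6 → |·| ≈ 7209.8, ∠ ≈ 173.90°
|T| = 2000 / 7209.8 ≈ 0.2774
Gain = 20 log₁₀(0.2774) ≈ -11.14 dB
∠T = 0.00° − 173.90° = -173.90°

-11.1 dB, -173.9°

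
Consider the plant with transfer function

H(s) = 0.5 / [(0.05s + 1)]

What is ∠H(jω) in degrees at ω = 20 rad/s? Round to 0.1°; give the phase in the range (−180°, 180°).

-45.0°

At ω = 20 rad/s:
pole (1 + j20·0.05) = 1 + j1 → |·| ≈ 1.4142, ∠ ≈ 45.00°
∠H = (0°) − (45.00°) = -45.00°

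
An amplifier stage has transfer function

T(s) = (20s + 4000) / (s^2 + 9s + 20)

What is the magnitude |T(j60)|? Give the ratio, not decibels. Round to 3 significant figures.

1.15

Substitute s = j60:
Numerator: 20(j60) + 4000 = 4000 + j1200
Denominator: (j60)^2 + 9(j60) + 20 = -3580 + j540
|N| = √(4000² + 1200²) ≈ 4176.1, ∠N ≈ 16.70°
|D| = √(3580² + 540²) ≈ 3620.5, ∠D ≈ 171.42°
|T| = 4176.1 / 3620.5 ≈ 1.1535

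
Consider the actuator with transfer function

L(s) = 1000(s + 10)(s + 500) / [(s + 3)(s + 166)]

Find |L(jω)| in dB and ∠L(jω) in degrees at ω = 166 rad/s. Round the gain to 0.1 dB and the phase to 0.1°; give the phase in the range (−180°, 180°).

At s = jω = j166:
zero (s+10): 10 + j166 → |·| = √(10²+166²) = √27656 ≈ 166.3, ∠ = arctan(166/10) ≈ 86.55°
zero (s+500): 500 + j166 → |·| = √(500²+166²) = √277556 ≈ 526.84, ∠ = arctan(166/500) ≈ 18.37°
pole (s+3): 3 + j166 → |·| = √(3²+166²) = √27565 ≈ 166.03, ∠ = arctan(166/3) ≈ 88.96°
pole (s+166): 166 + j166 → |·| = √(166²+166²) = √55112 ≈ 234.76, ∠ = arctan(166/166) ≈ 45.00°
|L| = 1000 · 87613 / 38977 ≈ 2247.8
Gain = 20 log₁₀(2247.8) ≈ 67.04 dB
∠L = 104.92° − 133.96° = -29.04°

67.0 dB, -29.0°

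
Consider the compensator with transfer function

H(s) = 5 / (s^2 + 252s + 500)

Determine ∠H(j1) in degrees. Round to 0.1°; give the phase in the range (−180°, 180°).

-26.8°

Substitute s = j1:
Numerator: 5 = 5 + j0
Denominator: (j1)^2 + 252(j1) + 500 = 499 + j252
|N| = √(5² + 0²) ≈ 5, ∠N ≈ 0.00°
|D| = √(499² + 252²) ≈ 559.02, ∠D ≈ 26.79°
∠H = 0.00° − 26.79° = -26.79°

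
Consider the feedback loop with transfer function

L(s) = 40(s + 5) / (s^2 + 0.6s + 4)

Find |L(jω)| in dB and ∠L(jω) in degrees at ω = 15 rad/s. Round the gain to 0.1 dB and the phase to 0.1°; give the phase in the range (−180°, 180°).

9.1 dB, -106.1°

At s = jω = j15:
zero (s+5): 5 + j15 → |·| = √(5²+15²) = √250 ≈ 15.811, ∠ = arctan(15/5) ≈ 71.57°
quadratic: (j15)² + 0.6·j15 + 4 = -221 + j9 → |·| ≈ 221.18, ∠ ≈ 177.67°
|L| = 40 · 15.811 / 221.18 ≈ 2.8594
Gain = 20 log₁₀(2.8594) ≈ 9.13 dB
∠L = 71.57° − 177.67° = -106.10°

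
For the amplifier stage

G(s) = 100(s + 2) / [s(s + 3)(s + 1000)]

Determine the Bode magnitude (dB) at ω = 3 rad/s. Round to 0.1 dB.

-31.0 dB

At s = jω = j3:
zero (s+2): 2 + j3 → |·| = √(2²+3²) = √13 ≈ 3.6056, ∠ = arctan(3/2) ≈ 56.31°
pole (s+3): 3 + j3 → |·| = √(3²+3²) = √18 ≈ 4.2426, ∠ = arctan(3/3) ≈ 45.00°
pole (s+1000): 1000 + j3 → |·| = √(1000²+3²) = √1000009 ≈ 1000, ∠ = arctan(3/1000) ≈ 0.17°
pole at origin: |s| = 3, ∠ = 90.00° (in denominator)
|G| = 100 · 3.6056 / 12728 ≈ 0.028328
Gain = 20 log₁₀(0.028328) ≈ -30.96 dB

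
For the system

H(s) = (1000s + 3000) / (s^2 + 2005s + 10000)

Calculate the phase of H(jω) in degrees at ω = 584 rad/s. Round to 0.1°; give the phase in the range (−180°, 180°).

-16.1°

Substitute s = j584:
Numerator: 1000(j584) + 3000 = 3000 + j584000
Denominator: (j584)^2 + 2005(j584) + 10000 = -331056 + j1170920
|N| = √(3000² + 584000²) ≈ 5.8401e+05, ∠N ≈ 89.71°
|D| = √(331056² + 1170920²) ≈ 1.2168e+06, ∠D ≈ 105.79°
∠H = 89.71° − 105.79° = -16.08°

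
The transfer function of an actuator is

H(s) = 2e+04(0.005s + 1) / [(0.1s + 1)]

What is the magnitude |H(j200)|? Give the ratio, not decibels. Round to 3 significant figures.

At ω = 200 rad/s:
zero (1 + j200·0.005) = 1 + j1 → |·| ≈ 1.4142, ∠ ≈ 45.00°
pole (1 + j200·0.1) = 1 + j20 → |·| ≈ 20.025, ∠ ≈ 87.14°
|H| = 2e+04 · 1.4142 / (20.025) ≈ 1412.4

1.41e+03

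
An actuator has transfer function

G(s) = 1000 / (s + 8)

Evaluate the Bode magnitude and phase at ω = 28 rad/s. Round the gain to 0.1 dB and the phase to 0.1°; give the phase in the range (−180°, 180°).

30.7 dB, -74.1°

Substitute s = j28:
Numerator: 1000 = 1000 + j0
Denominator: (j28) + 8 = 8 + j28
|N| = √(1000² + 0²) ≈ 1000, ∠N ≈ 0.00°
|D| = √(8² + 28²) ≈ 29.12, ∠D ≈ 74.05°
|G| = 1000 / 29.12 ≈ 34.341
Gain = 20 log₁₀(34.341) ≈ 30.72 dB
∠G = 0.00° − 74.05° = -74.05°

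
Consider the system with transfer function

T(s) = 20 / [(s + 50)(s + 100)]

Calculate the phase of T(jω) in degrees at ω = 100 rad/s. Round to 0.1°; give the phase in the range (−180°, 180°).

-108.4°

At s = jω = j100:
pole (s+50): 50 + j100 → |·| = √(50²+100²) = √12500 ≈ 111.8, ∠ = arctan(100/50) ≈ 63.43°
pole (s+100): 100 + j100 → |·| = √(100²+100²) = √20000 ≈ 141.42, ∠ = arctan(100/100) ≈ 45.00°
∠T = 0.00° − 108.43° = -108.43°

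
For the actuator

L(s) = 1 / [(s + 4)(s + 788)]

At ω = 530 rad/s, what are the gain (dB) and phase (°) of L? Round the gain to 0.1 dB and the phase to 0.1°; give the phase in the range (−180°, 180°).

At s = jω = j530:
pole (s+4): 4 + j530 → |·| = √(4²+530²) = √280916 ≈ 530.02, ∠ = arctan(530/4) ≈ 89.57°
pole (s+788): 788 + j530 → |·| = √(788²+530²) = √901844 ≈ 949.65, ∠ = arctan(530/788) ≈ 33.92°
|L| = 1 / 5.0333e+05 ≈ 1.9868e-06
Gain = 20 log₁₀(1.9868e-06) ≈ -114.04 dB
∠L = 0.00° − 123.49° = -123.49°

-114.0 dB, -123.5°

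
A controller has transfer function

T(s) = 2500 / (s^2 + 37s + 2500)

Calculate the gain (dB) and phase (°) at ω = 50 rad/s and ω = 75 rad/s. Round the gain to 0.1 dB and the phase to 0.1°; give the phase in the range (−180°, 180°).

At s = jω = j50:
quadratic: (j50)² + 37·j50 + 2500 = 0 + j1850 → |·| ≈ 1850, ∠ ≈ 90.00°
|T| = 2500 / 1850 ≈ 1.3514
Gain = 20 log₁₀(1.3514) ≈ 2.62 dB
∠T = 0.00° − 90.00° = -90.00°

At s = jω = j75:
quadratic: (j75)² + 37·j75 + 2500 = -3125 + j2775 → |·| ≈ 4179.3, ∠ ≈ 138.39°
|T| = 2500 / 4179.3 ≈ 0.59819
Gain = 20 log₁₀(0.59819) ≈ -4.46 dB
∠T = 0.00° − 138.39° = -138.39°

ω = 50: 2.6 dB, -90.0°; ω = 75: -4.5 dB, -138.4°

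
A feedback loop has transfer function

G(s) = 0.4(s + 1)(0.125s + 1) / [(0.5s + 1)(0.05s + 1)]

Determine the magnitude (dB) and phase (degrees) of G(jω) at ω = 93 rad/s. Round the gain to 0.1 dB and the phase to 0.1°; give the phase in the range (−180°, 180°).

At ω = 93 rad/s:
zero (1 + j93·1) = 1 + j93 → |·| ≈ 93.005, ∠ ≈ 89.38°
zero (1 + j93·0.125) = 1 + j11.625 → |·| ≈ 11.668, ∠ ≈ 85.08°
pole (1 + j93·0.5) = 1 + j46.5 → |·| ≈ 46.511, ∠ ≈ 88.77°
pole (1 + j93·0.05) = 1 + j4.65 → |·| ≈ 4.7563, ∠ ≈ 77.86°
|G| = 0.4 · 93.005 · 11.668 / (46.511 · 4.7563) ≈ 1.9622
Gain = 20 log₁₀(1.9622) ≈ 5.85 dB
∠G = (89.38° + 85.08°) − (88.77° + 77.86°) = 7.83°

5.9 dB, 7.8°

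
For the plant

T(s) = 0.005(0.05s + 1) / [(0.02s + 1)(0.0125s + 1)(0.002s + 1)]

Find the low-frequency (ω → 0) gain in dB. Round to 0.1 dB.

T(0) = 0.005 · 1 / 1 = 0.005
20 log₁₀(0.005) ≈ -46.02 dB

-46.0 dB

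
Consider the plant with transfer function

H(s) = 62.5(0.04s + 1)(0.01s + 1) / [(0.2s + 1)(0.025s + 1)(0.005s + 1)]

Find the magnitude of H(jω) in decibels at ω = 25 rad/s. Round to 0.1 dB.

23.5 dB

At ω = 25 rad/s:
zero (1 + j25·0.04) = 1 + j1 → |·| ≈ 1.4142, ∠ ≈ 45.00°
zero (1 + j25·0.01) = 1 + j0.25 → |·| ≈ 1.0308, ∠ ≈ 14.04°
pole (1 + j25·0.2) = 1 + j5 → |·| ≈ 5.099, ∠ ≈ 78.69°
pole (1 + j25·0.025) = 1 + j0.625 → |·| ≈ 1.1792, ∠ ≈ 32.01°
pole (1 + j25·0.005) = 1 + j0.125 → |·| ≈ 1.0078, ∠ ≈ 7.13°
|H| = 62.5 · 1.4142 · 1.0308 / (5.099 · 1.1792 · 1.0078) ≈ 15.036
Gain = 20 log₁₀(15.036) ≈ 23.54 dB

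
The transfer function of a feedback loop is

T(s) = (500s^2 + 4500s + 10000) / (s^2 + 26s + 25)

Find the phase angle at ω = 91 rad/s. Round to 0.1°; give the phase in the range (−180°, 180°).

10.3°

Substitute s = j91:
Numerator: 500(j91)^2 + 4500(j91) + 10000 = -4130500 + j409500
Denominator: (j91)^2 + 26(j91) + 25 = -8256 + j2366
|N| = √(4130500² + 409500²) ≈ 4.1507e+06, ∠N ≈ 174.34°
|D| = √(8256² + 2366²) ≈ 8588.3, ∠D ≈ 164.01°
∠T = 174.34° − 164.01° = 10.33°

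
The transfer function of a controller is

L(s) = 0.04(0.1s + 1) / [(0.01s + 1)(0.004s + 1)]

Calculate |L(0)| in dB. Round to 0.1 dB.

-28.0 dB

L(0) = 0.04 · 1 / 1 = 0.04
20 log₁₀(0.04) ≈ -27.96 dB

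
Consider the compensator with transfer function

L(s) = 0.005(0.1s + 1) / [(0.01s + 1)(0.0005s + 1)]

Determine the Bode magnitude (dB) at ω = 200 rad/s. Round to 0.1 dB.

-27.0 dB

At ω = 200 rad/s:
zero (1 + j200·0.1) = 1 + j20 → |·| ≈ 20.025, ∠ ≈ 87.14°
pole (1 + j200·0.01) = 1 + j2 → |·| ≈ 2.2361, ∠ ≈ 63.43°
pole (1 + j200·0.0005) = 1 + j0.1 → |·| ≈ 1.005, ∠ ≈ 5.71°
|L| = 0.005 · 20.025 / (2.2361 · 1.005) ≈ 0.044554
Gain = 20 log₁₀(0.044554) ≈ -27.02 dB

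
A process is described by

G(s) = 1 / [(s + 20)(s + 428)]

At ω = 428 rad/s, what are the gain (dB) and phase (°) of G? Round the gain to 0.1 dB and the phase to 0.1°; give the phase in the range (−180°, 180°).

At s = jω = j428:
pole (s+20): 20 + j428 → |·| = √(20²+428²) = √183584 ≈ 428.47, ∠ = arctan(428/20) ≈ 87.32°
pole (s+428): 428 + j428 → |·| = √(428²+428²) = √366368 ≈ 605.28, ∠ = arctan(428/428) ≈ 45.00°
|G| = 1 / 2.5934e+05 ≈ 3.8559e-06
Gain = 20 log₁₀(3.8559e-06) ≈ -108.28 dB
∠G = 0.00° − 132.32° = -132.32°

-108.3 dB, -132.3°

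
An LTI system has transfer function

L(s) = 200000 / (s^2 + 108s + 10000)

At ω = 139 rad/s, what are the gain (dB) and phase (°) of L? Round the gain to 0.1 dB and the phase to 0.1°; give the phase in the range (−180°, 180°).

21.1 dB, -121.8°

At s = jω = j139:
quadratic: (j139)² + 108·j139 + 10000 = -9321 + j15012 → |·| ≈ 17670, ∠ ≈ 121.84°
|L| = 200000 / 17670 ≈ 11.319
Gain = 20 log₁₀(11.319) ≈ 21.08 dB
∠L = 0.00° − 121.84° = -121.84°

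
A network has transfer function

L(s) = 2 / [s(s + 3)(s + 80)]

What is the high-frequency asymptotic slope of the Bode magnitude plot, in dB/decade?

-60 dB/decade

Each pole contributes −20 dB/decade at high frequency; each zero contributes +20 dB/decade.
Net: 0 zero(s) − 3 pole(s) → -60 dB/decade.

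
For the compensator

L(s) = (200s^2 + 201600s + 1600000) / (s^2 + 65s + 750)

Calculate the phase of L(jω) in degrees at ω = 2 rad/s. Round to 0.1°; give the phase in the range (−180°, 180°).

4.3°

Substitute s = j2:
Numerator: 200(j2)^2 + 201600(j2) + 1600000 = 1599200 + j403200
Denominator: (j2)^2 + 65(j2) + 750 = 746 + j130
|N| = √(1599200² + 403200²) ≈ 1.6492e+06, ∠N ≈ 14.15°
|D| = √(746² + 130²) ≈ 757.24, ∠D ≈ 9.89°
∠L = 14.15° − 9.89° = 4.26°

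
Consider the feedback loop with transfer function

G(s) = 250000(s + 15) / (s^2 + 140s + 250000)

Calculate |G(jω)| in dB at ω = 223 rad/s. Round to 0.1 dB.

At s = jω = j223:
zero (s+15): 15 + j223 → |·| = √(15²+223²) = √49954 ≈ 223.5, ∠ = arctan(223/15) ≈ 86.15°
quadratic: (j223)² + 140·j223 + 250000 = 200271 + j31220 → |·| ≈ 2.0269e+05, ∠ ≈ 8.86°
|G| = 250000 · 223.5 / 2.0269e+05 ≈ 275.67
Gain = 20 log₁₀(275.67) ≈ 48.81 dB

48.8 dB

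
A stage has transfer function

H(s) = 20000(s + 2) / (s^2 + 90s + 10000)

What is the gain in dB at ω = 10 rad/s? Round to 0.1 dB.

At s = jω = j10:
zero (s+2): 2 + j10 → |·| = √(2²+10²) = √104 ≈ 10.198, ∠ = arctan(10/2) ≈ 78.69°
quadratic: (j10)² + 90·j10 + 10000 = 9900 + j900 → |·| ≈ 9940.8, ∠ ≈ 5.19°
|H| = 20000 · 10.198 / 9940.8 ≈ 20.517
Gain = 20 log₁₀(20.517) ≈ 26.24 dB

26.2 dB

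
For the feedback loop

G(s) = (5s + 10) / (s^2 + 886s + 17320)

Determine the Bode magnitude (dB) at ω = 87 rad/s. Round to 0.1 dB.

Substitute s = j87:
Numerator: 5(j87) + 10 = 10 + j435
Denominator: (j87)^2 + 886(j87) + 17320 = 9751 + j77082
|N| = √(10² + 435²) ≈ 435.11, ∠N ≈ 88.68°
|D| = √(9751² + 77082²) ≈ 77696, ∠D ≈ 82.79°
|G| = 435.11 / 77696 ≈ 0.0056002
Gain = 20 log₁₀(0.0056002) ≈ -45.04 dB

-45.0 dB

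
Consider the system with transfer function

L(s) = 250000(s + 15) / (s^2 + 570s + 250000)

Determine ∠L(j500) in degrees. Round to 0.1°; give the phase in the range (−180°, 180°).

At s = jω = j500:
zero (s+15): 15 + j500 → |·| = √(15²+500²) = √250225 ≈ 500.22, ∠ = arctan(500/15) ≈ 88.28°
quadratic: (j500)² + 570·j500 + 250000 = 0 + j285000 → |·| ≈ 2.85e+05, ∠ ≈ 90.00°
∠L = 88.28° − 90.00° = -1.72°

-1.7°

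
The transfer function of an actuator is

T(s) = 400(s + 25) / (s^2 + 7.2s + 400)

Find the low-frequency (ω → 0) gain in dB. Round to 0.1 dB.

28.0 dB

T(0) = 400·25 / 400 = 25
20 log₁₀(25) ≈ 27.96 dB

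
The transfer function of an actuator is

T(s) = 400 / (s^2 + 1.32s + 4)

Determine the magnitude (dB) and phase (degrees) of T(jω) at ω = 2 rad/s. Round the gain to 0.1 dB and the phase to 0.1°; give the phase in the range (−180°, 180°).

At s = jω = j2:
quadratic: (j2)² + 1.32·j2 + 4 = 0 + j2.64 → |·| ≈ 2.64, ∠ ≈ 90.00°
|T| = 400 / 2.64 ≈ 151.52
Gain = 20 log₁₀(151.52) ≈ 43.61 dB
∠T = 0.00° − 90.00° = -90.00°

43.6 dB, -90.0°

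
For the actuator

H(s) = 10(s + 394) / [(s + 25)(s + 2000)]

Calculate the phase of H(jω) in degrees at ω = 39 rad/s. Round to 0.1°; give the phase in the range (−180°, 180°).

-52.8°

At s = jω = j39:
zero (s+394): 394 + j39 → |·| = √(394²+39²) = √156757 ≈ 395.93, ∠ = arctan(39/394) ≈ 5.65°
pole (s+25): 25 + j39 → |·| = √(25²+39²) = √2146 ≈ 46.325, ∠ = arctan(39/25) ≈ 57.34°
pole (s+2000): 2000 + j39 → |·| = √(2000²+39²) = √4001521 ≈ 2000.4, ∠ = arctan(39/2000) ≈ 1.12°
∠H = 5.65° − 58.46° = -52.81°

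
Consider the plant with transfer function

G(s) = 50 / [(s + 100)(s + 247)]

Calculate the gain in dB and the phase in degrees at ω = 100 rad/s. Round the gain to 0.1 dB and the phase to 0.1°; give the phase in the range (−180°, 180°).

-57.5 dB, -67.0°

At s = jω = j100:
pole (s+100): 100 + j100 → |·| = √(100²+100²) = √20000 ≈ 141.42, ∠ = arctan(100/100) ≈ 45.00°
pole (s+247): 247 + j100 → |·| = √(247²+100²) = √71009 ≈ 266.48, ∠ = arctan(100/247) ≈ 22.04°
|G| = 50 / 37686 ≈ 0.0013268
Gain = 20 log₁₀(0.0013268) ≈ -57.54 dB
∠G = 0.00° − 67.04° = -67.04°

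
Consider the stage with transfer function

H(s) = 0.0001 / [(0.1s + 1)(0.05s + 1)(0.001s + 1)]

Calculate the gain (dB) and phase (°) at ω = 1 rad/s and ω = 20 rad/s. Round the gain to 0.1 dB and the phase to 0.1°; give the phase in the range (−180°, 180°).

At ω = 1 rad/s:
pole (1 + j1·0.1) = 1 + j0.1 → |·| ≈ 1.005, ∠ ≈ 5.71°
pole (1 + j1·0.05) = 1 + j0.05 → |·| ≈ 1.0012, ∠ ≈ 2.86°
pole (1 + j1·0.001) = 1 + j0.001 → |·| ≈ 1, ∠ ≈ 0.06°
|H| = 0.0001 · 1 / (1.005 · 1.0012 · 1) ≈ 9.9383e-05
Gain = 20 log₁₀(9.9383e-05) ≈ -80.05 dB
∠H = (0°) − (5.71° + 2.86° + 0.06°) = -8.63°

At ω = 20 rad/s:
pole (1 + j20·0.1) = 1 + j2 → |·| ≈ 2.2361, ∠ ≈ 63.43°
pole (1 + j20·0.05) = 1 + j1 → |·| ≈ 1.4142, ∠ ≈ 45.00°
pole (1 + j20·0.001) = 1 + j0.02 → |·| ≈ 1.0002, ∠ ≈ 1.15°
|H| = 0.0001 · 1 / (2.2361 · 1.4142 · 1.0002) ≈ 3.1616e-05
Gain = 20 log₁₀(3.1616e-05) ≈ -90.00 dB
∠H = (0°) − (63.43° + 45.00° + 1.15°) = -109.58°

ω = 1: -80.1 dB, -8.6°; ω = 20: -90.0 dB, -109.6°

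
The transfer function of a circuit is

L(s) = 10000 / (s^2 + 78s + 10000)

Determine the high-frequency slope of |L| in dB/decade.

Each pole contributes −20 dB/decade at high frequency; each zero contributes +20 dB/decade.
Net: 0 zero(s) − 2 pole(s) → -40 dB/decade.

-40 dB/decade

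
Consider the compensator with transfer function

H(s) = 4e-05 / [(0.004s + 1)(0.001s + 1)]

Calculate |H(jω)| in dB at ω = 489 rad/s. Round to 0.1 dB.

-95.7 dB

At ω = 489 rad/s:
pole (1 + j489·0.004) = 1 + j1.956 → |·| ≈ 2.1968, ∠ ≈ 62.92°
pole (1 + j489·0.001) = 1 + j0.489 → |·| ≈ 1.1132, ∠ ≈ 26.06°
|H| = 4e-05 · 1 / (2.1968 · 1.1132) ≈ 1.6357e-05
Gain = 20 log₁₀(1.6357e-05) ≈ -95.73 dB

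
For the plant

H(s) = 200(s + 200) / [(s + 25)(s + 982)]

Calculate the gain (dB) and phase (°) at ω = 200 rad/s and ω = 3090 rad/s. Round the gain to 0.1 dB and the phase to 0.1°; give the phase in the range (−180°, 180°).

At s = jω = j200:
zero (s+200): 200 + j200 → |·| = √(200²+200²) = √80000 ≈ 282.84, ∠ = arctan(200/200) ≈ 45.00°
pole (s+25): 25 + j200 → |·| = √(25²+200²) = √40625 ≈ 201.56, ∠ = arctan(200/25) ≈ 82.87°
pole (s+982): 982 + j200 → |·| = √(982²+200²) = √1004324 ≈ 1002.2, ∠ = arctan(200/982) ≈ 11.51°
|H| = 200 · 282.84 / 2.02e+05 ≈ 0.28004
Gain = 20 log₁₀(0.28004) ≈ -11.06 dB
∠H = 45.00° − 94.38° = -49.38°

At s = jω = j3090:
zero (s+200): 200 + j3090 → |·| = √(200²+3090²) = √9588100 ≈ 3096.5, ∠ = arctan(3090/200) ≈ 86.30°
pole (s+25): 25 + j3090 → |·| = √(25²+3090²) = √9548725 ≈ 3090.1, ∠ = arctan(3090/25) ≈ 89.54°
pole (s+982): 982 + j3090 → |·| = √(982²+3090²) = √10512424 ≈ 3242.3, ∠ = arctan(3090/982) ≈ 72.37°
|H| = 200 · 3096.5 / 1.0019e+07 ≈ 0.061813
Gain = 20 log₁₀(0.061813) ≈ -24.18 dB
∠H = 86.30° − 161.91° = -75.61°

ω = 200: -11.1 dB, -49.4°; ω = 3090: -24.2 dB, -75.6°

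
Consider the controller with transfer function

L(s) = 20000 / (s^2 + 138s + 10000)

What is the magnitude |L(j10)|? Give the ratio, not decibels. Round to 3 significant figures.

At s = jω = j10:
quadratic: (j10)² + 138·j10 + 10000 = 9900 + j1380 → |·| ≈ 9995.7, ∠ ≈ 7.94°
|L| = 20000 / 9995.7 ≈ 2.0009

2.00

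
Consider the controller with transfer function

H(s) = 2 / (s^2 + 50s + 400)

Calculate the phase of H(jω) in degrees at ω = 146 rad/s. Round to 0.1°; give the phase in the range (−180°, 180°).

Substitute s = j146:
Numerator: 2 = 2 + j0
Denominator: (j146)^2 + 50(j146) + 400 = -20916 + j7300
|N| = √(2² + 0²) ≈ 2, ∠N ≈ 0.00°
|D| = √(20916² + 7300²) ≈ 22153, ∠D ≈ 160.76°
∠H = 0.00° − 160.76° = -160.76°

-160.8°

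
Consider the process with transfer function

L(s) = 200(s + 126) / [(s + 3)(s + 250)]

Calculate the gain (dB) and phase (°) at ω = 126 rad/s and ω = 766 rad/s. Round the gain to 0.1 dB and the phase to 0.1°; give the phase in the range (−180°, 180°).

ω = 126: 0.1 dB, -70.4°; ω = 766: -12.0 dB, -81.0°

At s = jω = j126:
zero (s+126): 126 + j126 → |·| = √(126²+126²) = √31752 ≈ 178.19, ∠ = arctan(126/126) ≈ 45.00°
pole (s+3): 3 + j126 → |·| = √(3²+126²) = √15885 ≈ 126.04, ∠ = arctan(126/3) ≈ 88.64°
pole (s+250): 250 + j126 → |·| = √(250²+126²) = √78376 ≈ 279.96, ∠ = arctan(126/250) ≈ 26.75°
|L| = 200 · 178.19 / 35286 ≈ 1.01
Gain = 20 log₁₀(1.01) ≈ 0.09 dB
∠L = 45.00° − 115.39° = -70.39°

At s = jω = j766:
zero (s+126): 126 + j766 → |·| = √(126²+766²) = √602632 ≈ 776.29, ∠ = arctan(766/126) ≈ 80.66°
pole (s+3): 3 + j766 → |·| = √(3²+766²) = √586765 ≈ 766.01, ∠ = arctan(766/3) ≈ 89.78°
pole (s+250): 250 + j766 → |·| = √(250²+766²) = √649256 ≈ 805.76, ∠ = arctan(766/250) ≈ 71.92°
|L| = 200 · 776.29 / 6.1722e+05 ≈ 0.25154
Gain = 20 log₁₀(0.25154) ≈ -11.99 dB
∠L = 80.66° − 161.70° = -81.04°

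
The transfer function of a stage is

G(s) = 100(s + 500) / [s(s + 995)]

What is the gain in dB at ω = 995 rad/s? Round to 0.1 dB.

-22.0 dB

At s = jω = j995:
zero (s+500): 500 + j995 → |·| = √(500²+995²) = √1240025 ≈ 1113.6, ∠ = arctan(995/500) ≈ 63.32°
pole (s+995): 995 + j995 → |·| = √(995²+995²) = √1980050 ≈ 1407.1, ∠ = arctan(995/995) ≈ 45.00°
pole at origin: |s| = 995, ∠ = 90.00° (in denominator)
|G| = 100 · 1113.6 / 1.4001e+06 ≈ 0.079537
Gain = 20 log₁₀(0.079537) ≈ -21.99 dB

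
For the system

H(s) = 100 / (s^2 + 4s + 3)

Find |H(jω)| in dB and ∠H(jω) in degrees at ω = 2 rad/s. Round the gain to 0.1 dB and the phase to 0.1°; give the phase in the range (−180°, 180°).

21.9 dB, -97.1°

Substitute s = j2:
Numerator: 100 = 100 + j0
Denominator: (j2)^2 + 4(j2) + 3 = -1 + j8
|N| = √(100² + 0²) ≈ 100, ∠N ≈ 0.00°
|D| = √(1² + 8²) ≈ 8.0623, ∠D ≈ 97.13°
|H| = 100 / 8.0623 ≈ 12.403
Gain = 20 log₁₀(12.403) ≈ 21.87 dB
∠H = 0.00° − 97.13° = -97.13°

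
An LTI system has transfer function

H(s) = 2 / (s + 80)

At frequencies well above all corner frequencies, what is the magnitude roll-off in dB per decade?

Each pole contributes −20 dB/decade at high frequency; each zero contributes +20 dB/decade.
Net: 0 zero(s) − 1 pole(s) → -20 dB/decade.

-20 dB/decade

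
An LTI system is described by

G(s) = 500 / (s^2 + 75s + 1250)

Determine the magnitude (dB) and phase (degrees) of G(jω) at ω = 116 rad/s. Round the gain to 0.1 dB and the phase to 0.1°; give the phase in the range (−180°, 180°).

Substitute s = j116:
Numerator: 500 = 500 + j0
Denominator: (j116)^2 + 75(j116) + 1250 = -12206 + j8700
|N| = √(500² + 0²) ≈ 500, ∠N ≈ 0.00°
|D| = √(12206² + 8700²) ≈ 14989, ∠D ≈ 144.52°
|G| = 500 / 14989 ≈ 0.033358
Gain = 20 log₁₀(0.033358) ≈ -29.54 dB
∠G = 0.00° − 144.52° = -144.52°

-29.5 dB, -144.5°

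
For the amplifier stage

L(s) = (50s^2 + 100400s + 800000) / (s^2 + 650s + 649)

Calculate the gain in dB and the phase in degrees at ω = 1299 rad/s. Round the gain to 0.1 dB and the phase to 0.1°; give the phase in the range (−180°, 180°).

Substitute s = j1299:
Numerator: 50(j1299)^2 + 100400(j1299) + 800000 = -83570050 + j130419600
Denominator: (j1299)^2 + 650(j1299) + 649 = -1686752 + j844350
|N| = √(83570050² + 130419600²) ≈ 1.549e+08, ∠N ≈ 122.65°
|D| = √(1686752² + 844350²) ≈ 1.8863e+06, ∠D ≈ 153.41°
|L| = 1.549e+08 / 1.8863e+06 ≈ 82.118
Gain = 20 log₁₀(82.118) ≈ 38.29 dB
∠L = 122.65° − 153.41° = -30.76°

38.3 dB, -30.8°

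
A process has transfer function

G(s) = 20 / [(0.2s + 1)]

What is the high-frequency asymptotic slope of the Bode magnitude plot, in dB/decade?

-20 dB/decade

Each pole contributes −20 dB/decade at high frequency; each zero contributes +20 dB/decade.
Net: 0 zero(s) − 1 pole(s) → -20 dB/decade.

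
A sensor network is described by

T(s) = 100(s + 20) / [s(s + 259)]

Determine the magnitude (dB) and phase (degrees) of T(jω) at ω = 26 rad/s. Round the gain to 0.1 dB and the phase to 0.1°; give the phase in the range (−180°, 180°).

At s = jω = j26:
zero (s+20): 20 + j26 → |·| = √(20²+26²) = √1076 ≈ 32.802, ∠ = arctan(26/20) ≈ 52.43°
pole (s+259): 259 + j26 → |·| = √(259²+26²) = √67757 ≈ 260.3, ∠ = arctan(26/259) ≈ 5.73°
pole at origin: |s| = 26, ∠ = 90.00° (in denominator)
|T| = 100 · 32.802 / 6767.8 ≈ 0.48468
Gain = 20 log₁₀(0.48468) ≈ -6.29 dB
∠T = 52.43° − 95.73° = -43.30°

-6.3 dB, -43.3°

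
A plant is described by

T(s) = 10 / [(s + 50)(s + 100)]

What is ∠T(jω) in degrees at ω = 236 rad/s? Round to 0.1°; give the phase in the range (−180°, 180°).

-145.1°

At s = jω = j236:
pole (s+50): 50 + j236 → |·| = √(50²+236²) = √58196 ≈ 241.24, ∠ = arctan(236/50) ≈ 78.04°
pole (s+100): 100 + j236 → |·| = √(100²+236²) = √65696 ≈ 256.31, ∠ = arctan(236/100) ≈ 67.04°
∠T = 0.00° − 145.08° = -145.08°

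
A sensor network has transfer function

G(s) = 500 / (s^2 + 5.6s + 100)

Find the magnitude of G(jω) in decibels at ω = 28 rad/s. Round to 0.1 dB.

At s = jω = j28:
quadratic: (j28)² + 5.6·j28 + 100 = -684 + j156.8 → |·| ≈ 701.74, ∠ ≈ 167.09°
|G| = 500 / 701.74 ≈ 0.71251
Gain = 20 log₁₀(0.71251) ≈ -2.94 dB

-2.9 dB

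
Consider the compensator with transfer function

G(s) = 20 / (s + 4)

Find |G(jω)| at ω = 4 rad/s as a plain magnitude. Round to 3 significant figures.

At s = jω = j4:
pole (s+4): 4 + j4 → |·| = √(4²+4²) = √32 ≈ 5.6569, ∠ = arctan(4/4) ≈ 45.00°
|G| = 20 / 5.6569 ≈ 3.5355

3.54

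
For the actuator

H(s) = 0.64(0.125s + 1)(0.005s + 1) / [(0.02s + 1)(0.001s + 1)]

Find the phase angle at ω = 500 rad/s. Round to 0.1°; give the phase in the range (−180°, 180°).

At ω = 500 rad/s:
zero (1 + j500·0.125) = 1 + j62.5 → |·| ≈ 62.508, ∠ ≈ 89.08°
zero (1 + j500·0.005) = 1 + j2.5 → |·| ≈ 2.6926, ∠ ≈ 68.20°
pole (1 + j500·0.02) = 1 + j10 → |·| ≈ 10.05, ∠ ≈ 84.29°
pole (1 + j500·0.001) = 1 + j0.5 → |·| ≈ 1.118, ∠ ≈ 26.57°
∠H = (89.08° + 68.20°) − (84.29° + 26.57°) = 46.42°

46.4°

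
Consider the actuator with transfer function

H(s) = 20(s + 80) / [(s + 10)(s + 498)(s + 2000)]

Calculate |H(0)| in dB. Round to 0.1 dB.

H(0) = 20·80 / (10·498·2000) ≈ 0.00016064
20 log₁₀(0.00016064) ≈ -75.88 dB

-75.9 dB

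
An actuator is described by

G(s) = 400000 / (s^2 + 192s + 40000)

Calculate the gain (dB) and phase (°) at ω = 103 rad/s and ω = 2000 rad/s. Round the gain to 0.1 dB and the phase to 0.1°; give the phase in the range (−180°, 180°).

ω = 103: 21.1 dB, -33.9°; ω = 2000: -20.0 dB, -174.5°

At s = jω = j103:
quadratic: (j103)² + 192·j103 + 40000 = 29391 + j19776 → |·| ≈ 35425, ∠ ≈ 33.93°
|G| = 400000 / 35425 ≈ 11.291
Gain = 20 log₁₀(11.291) ≈ 21.05 dB
∠G = 0.00° − 33.93° = -33.93°

At s = jω = j2000:
quadratic: (j2000)² + 192·j2000 + 40000 = -3960000 + j384000 → |·| ≈ 3.9786e+06, ∠ ≈ 174.46°
|G| = 400000 / 3.9786e+06 ≈ 0.10054
Gain = 20 log₁₀(0.10054) ≈ -19.95 dB
∠G = 0.00° − 174.46° = -174.46°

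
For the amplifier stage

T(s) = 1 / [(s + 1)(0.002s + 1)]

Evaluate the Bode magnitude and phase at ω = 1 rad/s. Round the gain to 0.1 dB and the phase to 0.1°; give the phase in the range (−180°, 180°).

-3.0 dB, -45.1°

At ω = 1 rad/s:
pole (1 + j1·1) = 1 + j1 → |·| ≈ 1.4142, ∠ ≈ 45.00°
pole (1 + j1·0.002) = 1 + j0.002 → |·| ≈ 1, ∠ ≈ 0.11°
|T| = 1 · 1 / (1.4142 · 1) ≈ 0.70711
Gain = 20 log₁₀(0.70711) ≈ -3.01 dB
∠T = (0°) − (45.00° + 0.11°) = -45.11°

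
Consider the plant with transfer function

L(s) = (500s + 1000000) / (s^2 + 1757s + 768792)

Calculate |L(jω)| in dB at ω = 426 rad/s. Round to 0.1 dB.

Substitute s = j426:
Numerator: 500(j426) + 1000000 = 1000000 + j213000
Denominator: (j426)^2 + 1757(j426) + 768792 = 587316 + j748482
|N| = √(1000000² + 213000²) ≈ 1.0224e+06, ∠N ≈ 12.02°
|D| = √(587316² + 748482²) ≈ 9.514e+05, ∠D ≈ 51.88°
|L| = 1.0224e+06 / 9.514e+05 ≈ 1.0746
Gain = 20 log₁₀(1.0746) ≈ 0.62 dB

0.6 dB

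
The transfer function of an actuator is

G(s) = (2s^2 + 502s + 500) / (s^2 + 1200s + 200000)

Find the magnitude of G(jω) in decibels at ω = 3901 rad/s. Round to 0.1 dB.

Substitute s = j3901:
Numerator: 2(j3901)^2 + 502(j3901) + 500 = -30435102 + j1958302
Denominator: (j3901)^2 + 1200(j3901) + 200000 = -15017801 + j4681200
|N| = √(30435102² + 1958302²) ≈ 3.0498e+07, ∠N ≈ 176.32°
|D| = √(15017801² + 4681200²) ≈ 1.573e+07, ∠D ≈ 162.69°
|G| = 3.0498e+07 / 1.573e+07 ≈ 1.9388
Gain = 20 log₁₀(1.9388) ≈ 5.75 dB

5.8 dB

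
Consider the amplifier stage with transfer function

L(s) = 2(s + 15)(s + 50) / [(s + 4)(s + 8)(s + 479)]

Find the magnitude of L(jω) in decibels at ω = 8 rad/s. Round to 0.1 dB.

At s = jω = j8:
zero (s+15): 15 + j8 → |·| = √(15²+8²) = √289 ≈ 17, ∠ = arctan(8/15) ≈ 28.07°
zero (s+50): 50 + j8 → |·| = √(50²+8²) = √2564 ≈ 50.636, ∠ = arctan(8/50) ≈ 9.09°
pole (s+4): 4 + j8 → |·| = √(4²+8²) = √80 ≈ 8.9443, ∠ = arctan(8/4) ≈ 63.43°
pole (s+8): 8 + j8 → |·| = √(8²+8²) = √128 ≈ 11.314, ∠ = arctan(8/8) ≈ 45.00°
pole (s+479): 479 + j8 → |·| = √(479²+8²) = √229505 ≈ 479.07, ∠ = arctan(8/479) ≈ 0.96°
|L| = 2 · 860.81 / 48480 ≈ 0.035512
Gain = 20 log₁₀(0.035512) ≈ -28.99 dB

-29.0 dB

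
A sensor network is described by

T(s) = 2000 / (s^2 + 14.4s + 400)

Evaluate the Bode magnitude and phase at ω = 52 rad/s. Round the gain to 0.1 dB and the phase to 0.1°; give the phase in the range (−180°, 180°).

-1.7 dB, -162.0°

At s = jω = j52:
quadratic: (j52)² + 14.4·j52 + 400 = -2304 + j748.8 → |·| ≈ 2422.6, ∠ ≈ 162.00°
|T| = 2000 / 2422.6 ≈ 0.82556
Gain = 20 log₁₀(0.82556) ≈ -1.67 dB
∠T = 0.00° − 162.00° = -162.00°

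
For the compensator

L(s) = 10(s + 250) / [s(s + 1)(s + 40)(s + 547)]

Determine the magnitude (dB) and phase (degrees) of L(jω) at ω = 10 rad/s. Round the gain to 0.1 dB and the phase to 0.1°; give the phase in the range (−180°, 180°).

-59.1 dB, 172.9°

At s = jω = j10:
zero (s+250): 250 + j10 → |·| = √(250²+10²) = √62600 ≈ 250.2, ∠ = arctan(10/250) ≈ 2.29°
pole (s+1): 1 + j10 → |·| = √(1²+10²) = √101 ≈ 10.05, ∠ = arctan(10/1) ≈ 84.29°
pole (s+40): 40 + j10 → |·| = √(40²+10²) = √1700 ≈ 41.231, ∠ = arctan(10/40) ≈ 14.04°
pole (s+547): 547 + j10 → |·| = √(547²+10²) = √299309 ≈ 547.09, ∠ = arctan(10/547) ≈ 1.05°
pole at origin: |s| = 10, ∠ = 90.00° (in denominator)
|L| = 10 · 250.2 / 2.267e+06 ≈ 0.0011037
Gain = 20 log₁₀(0.0011037) ≈ -59.14 dB
∠L = 2.29° − 189.38° = -187.09° ≡ 172.91° (principal value)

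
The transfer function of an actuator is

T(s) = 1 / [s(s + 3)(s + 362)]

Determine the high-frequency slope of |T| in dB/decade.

Each pole contributes −20 dB/decade at high frequency; each zero contributes +20 dB/decade.
Net: 0 zero(s) − 3 pole(s) → -60 dB/decade.

-60 dB/decade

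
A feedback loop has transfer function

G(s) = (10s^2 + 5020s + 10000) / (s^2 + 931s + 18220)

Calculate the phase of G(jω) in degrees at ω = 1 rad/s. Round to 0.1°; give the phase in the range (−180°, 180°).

23.8°

Substitute s = j1:
Numerator: 10(j1)^2 + 5020(j1) + 10000 = 9990 + j5020
Denominator: (j1)^2 + 931(j1) + 18220 = 18219 + j931
|N| = √(9990² + 5020²) ≈ 11180, ∠N ≈ 26.68°
|D| = √(18219² + 931²) ≈ 18243, ∠D ≈ 2.93°
∠G = 26.68° − 2.93° = 23.75°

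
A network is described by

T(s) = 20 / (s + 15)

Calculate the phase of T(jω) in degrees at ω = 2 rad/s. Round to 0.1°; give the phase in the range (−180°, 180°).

-7.6°

At s = jω = j2:
pole (s+15): 15 + j2 → |·| = √(15²+2²) = √229 ≈ 15.133, ∠ = arctan(2/15) ≈ 7.59°
∠T = 0.00° − 7.59° = -7.59°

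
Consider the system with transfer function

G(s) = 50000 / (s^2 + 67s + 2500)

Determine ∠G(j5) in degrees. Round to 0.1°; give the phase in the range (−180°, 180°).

At s = jω = j5:
quadratic: (j5)² + 67·j5 + 2500 = 2475 + j335 → |·| ≈ 2497.6, ∠ ≈ 7.71°
∠G = 0.00° − 7.71° = -7.71°

-7.7°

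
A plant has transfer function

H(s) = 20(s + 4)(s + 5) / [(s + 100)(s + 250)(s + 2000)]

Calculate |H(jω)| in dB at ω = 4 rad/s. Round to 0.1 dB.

At s = jω = j4:
zero (s+4): 4 + j4 → |·| = √(4²+4²) = √32 ≈ 5.6569, ∠ = arctan(4/4) ≈ 45.00°
zero (s+5): 5 + j4 → |·| = √(5²+4²) = √41 ≈ 6.4031, ∠ = arctan(4/5) ≈ 38.66°
pole (s+100): 100 + j4 → |·| = √(100²+4²) = √10016 ≈ 100.08, ∠ = arctan(4/100) ≈ 2.29°
pole (s+250): 250 + j4 → |·| = √(250²+4²) = √62516 ≈ 250.03, ∠ = arctan(4/250) ≈ 0.92°
pole (s+2000): 2000 + j4 → |·| = √(2000²+4²) = √4000016 ≈ 2000, ∠ = arctan(4/2000) ≈ 0.11°
|H| = 20 · 36.222 / 5.0046e+07 ≈ 1.4475e-05
Gain = 20 log₁₀(1.4475e-05) ≈ -96.79 dB

-96.8 dB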